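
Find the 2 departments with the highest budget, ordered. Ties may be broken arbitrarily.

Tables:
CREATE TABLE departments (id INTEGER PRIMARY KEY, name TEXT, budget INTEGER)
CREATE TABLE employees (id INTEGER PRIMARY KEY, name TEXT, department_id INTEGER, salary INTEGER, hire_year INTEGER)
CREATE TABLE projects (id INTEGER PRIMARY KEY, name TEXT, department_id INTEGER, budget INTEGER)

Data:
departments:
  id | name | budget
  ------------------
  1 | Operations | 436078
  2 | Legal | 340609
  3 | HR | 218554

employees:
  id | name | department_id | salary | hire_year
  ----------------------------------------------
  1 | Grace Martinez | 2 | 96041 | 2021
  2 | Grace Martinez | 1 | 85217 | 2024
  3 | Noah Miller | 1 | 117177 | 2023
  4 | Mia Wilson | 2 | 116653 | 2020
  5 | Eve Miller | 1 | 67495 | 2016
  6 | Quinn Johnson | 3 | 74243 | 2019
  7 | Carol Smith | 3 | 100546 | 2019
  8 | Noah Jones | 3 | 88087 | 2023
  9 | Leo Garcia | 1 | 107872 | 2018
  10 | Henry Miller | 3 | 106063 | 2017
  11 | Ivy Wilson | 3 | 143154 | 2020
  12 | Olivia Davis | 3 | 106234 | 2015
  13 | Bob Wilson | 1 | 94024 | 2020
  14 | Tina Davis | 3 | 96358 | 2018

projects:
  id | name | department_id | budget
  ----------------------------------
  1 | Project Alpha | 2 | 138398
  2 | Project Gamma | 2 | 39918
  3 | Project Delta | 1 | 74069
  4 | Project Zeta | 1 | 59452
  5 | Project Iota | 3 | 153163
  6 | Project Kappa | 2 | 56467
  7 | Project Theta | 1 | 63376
SELECT name, budget FROM departments ORDER BY budget DESC LIMIT 2

Execution result:
name | budget
Operations | 436078
Legal | 340609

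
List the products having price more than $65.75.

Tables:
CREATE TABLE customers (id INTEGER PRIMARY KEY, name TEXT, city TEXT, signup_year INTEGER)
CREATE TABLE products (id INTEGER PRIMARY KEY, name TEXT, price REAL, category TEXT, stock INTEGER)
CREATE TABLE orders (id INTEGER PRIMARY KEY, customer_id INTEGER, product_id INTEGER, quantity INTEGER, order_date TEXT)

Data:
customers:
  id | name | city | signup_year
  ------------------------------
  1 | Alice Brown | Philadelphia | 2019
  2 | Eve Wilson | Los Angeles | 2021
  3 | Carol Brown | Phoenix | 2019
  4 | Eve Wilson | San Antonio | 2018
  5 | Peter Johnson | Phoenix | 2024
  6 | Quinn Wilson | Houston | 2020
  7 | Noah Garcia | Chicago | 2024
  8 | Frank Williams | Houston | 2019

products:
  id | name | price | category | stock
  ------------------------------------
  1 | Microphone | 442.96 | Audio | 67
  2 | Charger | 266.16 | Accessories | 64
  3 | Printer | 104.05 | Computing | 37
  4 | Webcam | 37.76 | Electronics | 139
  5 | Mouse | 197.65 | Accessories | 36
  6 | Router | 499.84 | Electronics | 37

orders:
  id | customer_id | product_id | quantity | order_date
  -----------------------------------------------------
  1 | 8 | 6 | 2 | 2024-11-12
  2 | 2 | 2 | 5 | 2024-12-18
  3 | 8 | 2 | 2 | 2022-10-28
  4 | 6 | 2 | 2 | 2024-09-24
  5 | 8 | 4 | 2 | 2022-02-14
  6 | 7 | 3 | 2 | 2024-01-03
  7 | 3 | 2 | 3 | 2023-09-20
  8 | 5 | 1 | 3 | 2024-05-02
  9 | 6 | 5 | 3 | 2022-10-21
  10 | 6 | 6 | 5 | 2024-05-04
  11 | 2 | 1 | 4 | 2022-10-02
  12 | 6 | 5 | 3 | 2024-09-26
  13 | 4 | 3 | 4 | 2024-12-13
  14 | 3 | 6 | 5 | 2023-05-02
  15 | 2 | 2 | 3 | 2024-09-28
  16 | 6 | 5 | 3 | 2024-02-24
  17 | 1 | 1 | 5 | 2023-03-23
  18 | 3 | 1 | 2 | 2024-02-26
SELECT name, price FROM products WHERE price > 65.75

Execution result:
name | price
Microphone | 442.96
Charger | 266.16
Printer | 104.05
Mouse | 197.65
Router | 499.84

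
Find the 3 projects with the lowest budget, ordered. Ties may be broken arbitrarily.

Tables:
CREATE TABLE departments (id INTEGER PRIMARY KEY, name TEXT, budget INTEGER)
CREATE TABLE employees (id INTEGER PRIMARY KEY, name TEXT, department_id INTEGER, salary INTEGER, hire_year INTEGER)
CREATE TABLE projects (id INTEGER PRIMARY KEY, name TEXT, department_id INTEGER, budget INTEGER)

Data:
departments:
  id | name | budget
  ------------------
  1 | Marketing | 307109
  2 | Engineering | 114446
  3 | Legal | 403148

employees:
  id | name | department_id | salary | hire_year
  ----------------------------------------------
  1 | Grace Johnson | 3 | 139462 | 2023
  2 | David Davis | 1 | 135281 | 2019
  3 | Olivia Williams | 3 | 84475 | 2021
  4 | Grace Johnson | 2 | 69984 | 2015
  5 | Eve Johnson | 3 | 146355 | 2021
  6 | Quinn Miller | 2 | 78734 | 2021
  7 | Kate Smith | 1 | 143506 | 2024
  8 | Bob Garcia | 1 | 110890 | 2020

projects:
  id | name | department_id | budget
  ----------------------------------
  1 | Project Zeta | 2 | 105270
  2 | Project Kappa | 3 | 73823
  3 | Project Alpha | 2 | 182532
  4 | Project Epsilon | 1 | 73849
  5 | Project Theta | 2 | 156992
SELECT name, budget FROM projects ORDER BY budget ASC LIMIT 3

Execution result:
name | budget
Project Kappa | 73823
Project Epsilon | 73849
Project Zeta | 105270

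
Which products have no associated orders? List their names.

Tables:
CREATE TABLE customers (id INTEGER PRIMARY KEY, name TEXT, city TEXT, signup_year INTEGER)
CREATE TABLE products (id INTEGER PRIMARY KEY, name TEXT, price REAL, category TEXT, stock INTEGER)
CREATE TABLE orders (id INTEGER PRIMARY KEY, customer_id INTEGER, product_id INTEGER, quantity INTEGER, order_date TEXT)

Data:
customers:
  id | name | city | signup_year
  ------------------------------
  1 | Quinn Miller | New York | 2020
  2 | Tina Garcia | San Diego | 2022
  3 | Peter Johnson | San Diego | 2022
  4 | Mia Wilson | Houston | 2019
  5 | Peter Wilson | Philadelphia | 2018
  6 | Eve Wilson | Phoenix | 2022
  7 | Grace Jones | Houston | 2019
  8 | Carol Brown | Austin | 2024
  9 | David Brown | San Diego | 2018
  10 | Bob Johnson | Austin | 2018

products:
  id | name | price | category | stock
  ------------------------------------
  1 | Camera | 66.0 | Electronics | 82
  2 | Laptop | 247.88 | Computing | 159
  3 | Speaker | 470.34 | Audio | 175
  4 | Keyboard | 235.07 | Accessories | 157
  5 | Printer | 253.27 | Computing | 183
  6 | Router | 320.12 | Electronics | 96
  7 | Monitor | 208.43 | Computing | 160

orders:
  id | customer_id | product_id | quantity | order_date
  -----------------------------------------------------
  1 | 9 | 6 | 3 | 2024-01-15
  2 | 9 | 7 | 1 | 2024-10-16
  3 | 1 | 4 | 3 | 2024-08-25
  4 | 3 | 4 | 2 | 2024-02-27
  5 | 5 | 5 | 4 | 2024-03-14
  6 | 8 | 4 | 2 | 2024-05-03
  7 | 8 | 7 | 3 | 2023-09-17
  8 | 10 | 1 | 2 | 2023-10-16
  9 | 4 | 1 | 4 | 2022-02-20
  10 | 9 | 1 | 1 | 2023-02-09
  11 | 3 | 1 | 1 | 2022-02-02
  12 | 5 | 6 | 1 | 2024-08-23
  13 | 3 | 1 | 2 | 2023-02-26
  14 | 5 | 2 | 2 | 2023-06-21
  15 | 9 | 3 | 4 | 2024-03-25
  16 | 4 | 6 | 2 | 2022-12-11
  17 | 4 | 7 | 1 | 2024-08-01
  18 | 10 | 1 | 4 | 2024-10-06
SELECT p.name FROM products p LEFT JOIN orders c ON c.product_id = p.id WHERE c.id IS NULL

Execution result:
(no rows)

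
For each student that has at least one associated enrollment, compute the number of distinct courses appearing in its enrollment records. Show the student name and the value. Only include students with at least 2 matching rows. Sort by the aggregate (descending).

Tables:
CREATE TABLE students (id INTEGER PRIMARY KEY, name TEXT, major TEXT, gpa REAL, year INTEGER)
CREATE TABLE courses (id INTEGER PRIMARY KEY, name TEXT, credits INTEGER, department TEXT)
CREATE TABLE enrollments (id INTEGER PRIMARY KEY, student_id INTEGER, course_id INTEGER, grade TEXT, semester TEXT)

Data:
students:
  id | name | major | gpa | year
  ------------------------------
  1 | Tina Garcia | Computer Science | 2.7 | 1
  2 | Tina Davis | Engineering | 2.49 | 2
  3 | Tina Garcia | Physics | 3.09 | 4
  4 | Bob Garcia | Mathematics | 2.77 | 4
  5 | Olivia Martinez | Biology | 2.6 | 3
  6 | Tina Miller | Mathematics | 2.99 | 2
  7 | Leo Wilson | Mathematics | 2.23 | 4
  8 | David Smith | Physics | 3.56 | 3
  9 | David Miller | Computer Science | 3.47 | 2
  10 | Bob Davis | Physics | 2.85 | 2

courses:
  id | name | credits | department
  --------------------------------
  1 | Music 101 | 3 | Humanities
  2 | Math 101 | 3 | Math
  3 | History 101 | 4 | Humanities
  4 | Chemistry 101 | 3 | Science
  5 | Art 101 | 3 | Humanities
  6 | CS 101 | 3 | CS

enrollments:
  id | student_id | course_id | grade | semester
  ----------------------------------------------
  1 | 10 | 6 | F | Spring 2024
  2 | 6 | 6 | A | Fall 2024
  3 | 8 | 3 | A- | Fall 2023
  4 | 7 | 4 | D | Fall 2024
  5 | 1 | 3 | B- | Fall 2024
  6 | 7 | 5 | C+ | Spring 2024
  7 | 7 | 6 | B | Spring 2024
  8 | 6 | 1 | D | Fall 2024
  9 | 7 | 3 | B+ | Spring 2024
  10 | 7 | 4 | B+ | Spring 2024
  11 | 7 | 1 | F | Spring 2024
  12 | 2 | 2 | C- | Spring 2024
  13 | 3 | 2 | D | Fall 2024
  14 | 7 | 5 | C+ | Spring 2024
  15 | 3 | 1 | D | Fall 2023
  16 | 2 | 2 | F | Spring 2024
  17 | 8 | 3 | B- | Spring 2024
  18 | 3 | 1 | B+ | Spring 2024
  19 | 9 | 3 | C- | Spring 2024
SELECT p.name, COUNT(DISTINCT c.course_id) AS distinct_course_count FROM enrollments c JOIN students p ON c.student_id = p.id GROUP BY p.id, p.name HAVING COUNT(*) >= 2 ORDER BY distinct_course_count DESC

Execution result:
name | distinct_course_count
Leo Wilson | 5
Tina Garcia | 2
Tina Miller | 2
Tina Davis | 1
David Smith | 1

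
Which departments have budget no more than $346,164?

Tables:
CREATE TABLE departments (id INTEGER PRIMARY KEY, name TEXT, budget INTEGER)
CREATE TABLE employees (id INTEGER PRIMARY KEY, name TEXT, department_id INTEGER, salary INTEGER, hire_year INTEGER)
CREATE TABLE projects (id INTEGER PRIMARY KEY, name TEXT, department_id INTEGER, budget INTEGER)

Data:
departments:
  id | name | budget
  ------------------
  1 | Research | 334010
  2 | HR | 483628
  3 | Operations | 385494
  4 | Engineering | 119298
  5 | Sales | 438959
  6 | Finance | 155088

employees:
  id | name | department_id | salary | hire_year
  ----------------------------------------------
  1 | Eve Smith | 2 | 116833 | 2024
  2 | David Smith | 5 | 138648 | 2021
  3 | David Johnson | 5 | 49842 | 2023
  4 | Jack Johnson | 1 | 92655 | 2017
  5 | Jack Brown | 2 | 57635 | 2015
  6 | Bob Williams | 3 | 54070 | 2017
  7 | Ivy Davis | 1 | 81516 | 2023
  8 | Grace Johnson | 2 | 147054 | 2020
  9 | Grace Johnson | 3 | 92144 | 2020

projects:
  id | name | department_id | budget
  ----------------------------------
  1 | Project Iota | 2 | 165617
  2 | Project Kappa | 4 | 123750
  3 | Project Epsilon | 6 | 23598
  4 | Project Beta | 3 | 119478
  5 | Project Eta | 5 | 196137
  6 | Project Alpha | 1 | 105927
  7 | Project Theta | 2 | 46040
SELECT name, budget FROM departments WHERE budget <= 346164

Execution result:
name | budget
Research | 334010
Engineering | 119298
Finance | 155088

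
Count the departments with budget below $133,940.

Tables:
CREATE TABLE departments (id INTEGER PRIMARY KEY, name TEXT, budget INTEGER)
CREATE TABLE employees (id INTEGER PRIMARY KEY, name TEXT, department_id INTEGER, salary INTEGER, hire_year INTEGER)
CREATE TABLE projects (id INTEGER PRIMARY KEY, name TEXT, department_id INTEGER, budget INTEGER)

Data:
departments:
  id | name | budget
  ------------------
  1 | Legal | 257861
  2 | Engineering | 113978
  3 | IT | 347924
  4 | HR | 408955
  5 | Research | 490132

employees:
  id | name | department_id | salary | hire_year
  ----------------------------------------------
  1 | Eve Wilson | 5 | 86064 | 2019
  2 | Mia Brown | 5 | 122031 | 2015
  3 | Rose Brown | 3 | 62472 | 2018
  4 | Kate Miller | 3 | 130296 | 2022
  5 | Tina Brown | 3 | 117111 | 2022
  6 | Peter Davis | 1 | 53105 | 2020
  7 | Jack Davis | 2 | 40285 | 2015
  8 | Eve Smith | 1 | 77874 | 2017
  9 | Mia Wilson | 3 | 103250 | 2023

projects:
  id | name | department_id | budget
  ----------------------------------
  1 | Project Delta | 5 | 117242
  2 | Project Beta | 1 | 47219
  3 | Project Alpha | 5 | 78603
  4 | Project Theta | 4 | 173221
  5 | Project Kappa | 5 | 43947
SELECT COUNT(*) FROM departments WHERE budget < 133940

Execution result:
1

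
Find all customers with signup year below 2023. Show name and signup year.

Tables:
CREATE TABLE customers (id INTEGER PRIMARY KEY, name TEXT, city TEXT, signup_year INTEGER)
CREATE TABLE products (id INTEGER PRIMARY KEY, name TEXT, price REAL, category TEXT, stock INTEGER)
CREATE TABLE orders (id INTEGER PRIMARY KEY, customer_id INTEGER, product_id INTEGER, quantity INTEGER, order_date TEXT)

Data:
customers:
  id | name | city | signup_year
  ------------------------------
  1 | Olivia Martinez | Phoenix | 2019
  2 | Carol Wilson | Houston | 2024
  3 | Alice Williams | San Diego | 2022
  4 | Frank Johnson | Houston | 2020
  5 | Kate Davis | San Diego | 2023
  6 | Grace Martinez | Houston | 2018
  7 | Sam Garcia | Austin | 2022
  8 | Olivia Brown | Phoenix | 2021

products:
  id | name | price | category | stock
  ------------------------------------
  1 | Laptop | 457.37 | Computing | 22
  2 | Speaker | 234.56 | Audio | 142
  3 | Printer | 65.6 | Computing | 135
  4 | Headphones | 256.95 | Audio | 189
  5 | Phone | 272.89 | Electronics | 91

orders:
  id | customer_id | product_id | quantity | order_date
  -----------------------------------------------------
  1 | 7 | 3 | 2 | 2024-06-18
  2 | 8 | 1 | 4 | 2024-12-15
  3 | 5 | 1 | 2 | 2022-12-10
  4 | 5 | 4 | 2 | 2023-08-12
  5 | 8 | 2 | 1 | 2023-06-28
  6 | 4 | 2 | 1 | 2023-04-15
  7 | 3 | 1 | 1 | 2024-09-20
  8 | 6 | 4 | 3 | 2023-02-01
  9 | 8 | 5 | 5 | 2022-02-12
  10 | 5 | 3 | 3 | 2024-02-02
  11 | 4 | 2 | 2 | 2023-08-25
SELECT name, signup_year FROM customers WHERE signup_year < 2023

Execution result:
name | signup_year
Olivia Martinez | 2019
Alice Williams | 2022
Frank Johnson | 2020
Grace Martinez | 2018
Sam Garcia | 2022
Olivia Brown | 2021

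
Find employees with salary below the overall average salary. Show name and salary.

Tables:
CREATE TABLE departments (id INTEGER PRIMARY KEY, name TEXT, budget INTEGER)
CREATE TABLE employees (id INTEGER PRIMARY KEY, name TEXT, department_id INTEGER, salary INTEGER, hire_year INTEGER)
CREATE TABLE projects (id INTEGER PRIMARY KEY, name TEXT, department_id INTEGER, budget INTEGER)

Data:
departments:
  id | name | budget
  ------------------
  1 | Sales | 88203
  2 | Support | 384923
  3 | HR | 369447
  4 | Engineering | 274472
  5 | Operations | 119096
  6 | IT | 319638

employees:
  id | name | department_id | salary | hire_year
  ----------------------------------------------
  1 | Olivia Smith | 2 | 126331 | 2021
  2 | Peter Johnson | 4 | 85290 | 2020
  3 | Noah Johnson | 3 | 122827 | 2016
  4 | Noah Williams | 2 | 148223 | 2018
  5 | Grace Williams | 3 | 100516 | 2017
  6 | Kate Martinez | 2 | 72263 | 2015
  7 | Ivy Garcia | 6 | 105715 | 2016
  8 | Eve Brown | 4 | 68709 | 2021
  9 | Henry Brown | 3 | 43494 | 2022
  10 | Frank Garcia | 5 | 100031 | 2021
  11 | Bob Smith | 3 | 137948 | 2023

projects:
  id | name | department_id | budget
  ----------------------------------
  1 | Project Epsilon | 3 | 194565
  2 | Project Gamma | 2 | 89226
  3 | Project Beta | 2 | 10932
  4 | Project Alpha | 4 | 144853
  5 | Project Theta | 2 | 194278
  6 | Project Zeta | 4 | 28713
SELECT name, salary FROM employees WHERE salary < (SELECT AVG(salary) FROM employees)

Execution result:
name | salary
Peter Johnson | 85290
Grace Williams | 100516
Kate Martinez | 72263
Eve Brown | 68709
Henry Brown | 43494
Frank Garcia | 100031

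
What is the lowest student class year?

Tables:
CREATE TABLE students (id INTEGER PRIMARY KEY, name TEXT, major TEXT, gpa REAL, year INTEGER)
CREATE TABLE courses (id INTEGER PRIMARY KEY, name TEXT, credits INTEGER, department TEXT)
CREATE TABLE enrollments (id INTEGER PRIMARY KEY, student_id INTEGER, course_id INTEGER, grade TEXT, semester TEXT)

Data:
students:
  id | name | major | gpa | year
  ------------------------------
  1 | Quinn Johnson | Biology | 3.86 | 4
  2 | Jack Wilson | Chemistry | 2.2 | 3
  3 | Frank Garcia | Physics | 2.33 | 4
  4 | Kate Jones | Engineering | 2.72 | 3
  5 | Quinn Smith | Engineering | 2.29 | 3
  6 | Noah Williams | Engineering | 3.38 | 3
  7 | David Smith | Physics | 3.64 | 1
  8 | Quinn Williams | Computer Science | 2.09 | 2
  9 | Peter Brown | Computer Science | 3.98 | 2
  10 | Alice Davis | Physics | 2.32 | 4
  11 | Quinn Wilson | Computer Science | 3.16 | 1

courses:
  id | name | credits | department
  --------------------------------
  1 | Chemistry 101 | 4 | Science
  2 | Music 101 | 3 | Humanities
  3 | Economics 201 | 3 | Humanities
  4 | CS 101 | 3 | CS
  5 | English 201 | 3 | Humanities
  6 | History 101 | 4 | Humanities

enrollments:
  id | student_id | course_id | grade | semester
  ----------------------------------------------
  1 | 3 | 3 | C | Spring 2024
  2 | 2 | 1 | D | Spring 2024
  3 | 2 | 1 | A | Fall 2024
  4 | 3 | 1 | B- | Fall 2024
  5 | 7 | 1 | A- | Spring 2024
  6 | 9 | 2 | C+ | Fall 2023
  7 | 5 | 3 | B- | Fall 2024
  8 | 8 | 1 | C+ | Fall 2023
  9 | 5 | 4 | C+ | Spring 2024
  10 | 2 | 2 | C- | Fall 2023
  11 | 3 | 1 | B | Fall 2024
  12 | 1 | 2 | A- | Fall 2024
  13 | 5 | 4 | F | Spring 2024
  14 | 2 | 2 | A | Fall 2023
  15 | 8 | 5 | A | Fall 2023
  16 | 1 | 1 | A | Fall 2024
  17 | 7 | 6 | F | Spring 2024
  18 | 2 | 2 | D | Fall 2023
SELECT MIN(year) FROM students

Execution result:
1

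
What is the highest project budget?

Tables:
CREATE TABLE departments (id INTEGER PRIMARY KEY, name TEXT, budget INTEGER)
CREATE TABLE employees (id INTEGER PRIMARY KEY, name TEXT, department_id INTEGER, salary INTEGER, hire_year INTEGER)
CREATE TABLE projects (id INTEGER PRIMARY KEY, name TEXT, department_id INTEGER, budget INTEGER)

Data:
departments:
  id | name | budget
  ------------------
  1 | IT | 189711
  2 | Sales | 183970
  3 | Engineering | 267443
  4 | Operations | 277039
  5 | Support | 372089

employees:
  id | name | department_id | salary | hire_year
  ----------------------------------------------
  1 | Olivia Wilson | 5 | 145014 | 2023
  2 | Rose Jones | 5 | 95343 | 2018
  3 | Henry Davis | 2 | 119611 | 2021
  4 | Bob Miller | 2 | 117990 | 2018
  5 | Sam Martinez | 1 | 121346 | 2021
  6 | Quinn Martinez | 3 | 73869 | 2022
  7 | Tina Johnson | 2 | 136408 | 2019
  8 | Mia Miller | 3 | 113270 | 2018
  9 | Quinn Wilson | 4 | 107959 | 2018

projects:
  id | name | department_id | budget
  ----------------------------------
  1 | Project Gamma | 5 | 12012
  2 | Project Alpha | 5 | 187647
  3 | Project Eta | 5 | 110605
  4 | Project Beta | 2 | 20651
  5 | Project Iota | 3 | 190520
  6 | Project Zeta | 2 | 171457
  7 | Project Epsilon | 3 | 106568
SELECT MAX(budget) FROM projects

Execution result:
190520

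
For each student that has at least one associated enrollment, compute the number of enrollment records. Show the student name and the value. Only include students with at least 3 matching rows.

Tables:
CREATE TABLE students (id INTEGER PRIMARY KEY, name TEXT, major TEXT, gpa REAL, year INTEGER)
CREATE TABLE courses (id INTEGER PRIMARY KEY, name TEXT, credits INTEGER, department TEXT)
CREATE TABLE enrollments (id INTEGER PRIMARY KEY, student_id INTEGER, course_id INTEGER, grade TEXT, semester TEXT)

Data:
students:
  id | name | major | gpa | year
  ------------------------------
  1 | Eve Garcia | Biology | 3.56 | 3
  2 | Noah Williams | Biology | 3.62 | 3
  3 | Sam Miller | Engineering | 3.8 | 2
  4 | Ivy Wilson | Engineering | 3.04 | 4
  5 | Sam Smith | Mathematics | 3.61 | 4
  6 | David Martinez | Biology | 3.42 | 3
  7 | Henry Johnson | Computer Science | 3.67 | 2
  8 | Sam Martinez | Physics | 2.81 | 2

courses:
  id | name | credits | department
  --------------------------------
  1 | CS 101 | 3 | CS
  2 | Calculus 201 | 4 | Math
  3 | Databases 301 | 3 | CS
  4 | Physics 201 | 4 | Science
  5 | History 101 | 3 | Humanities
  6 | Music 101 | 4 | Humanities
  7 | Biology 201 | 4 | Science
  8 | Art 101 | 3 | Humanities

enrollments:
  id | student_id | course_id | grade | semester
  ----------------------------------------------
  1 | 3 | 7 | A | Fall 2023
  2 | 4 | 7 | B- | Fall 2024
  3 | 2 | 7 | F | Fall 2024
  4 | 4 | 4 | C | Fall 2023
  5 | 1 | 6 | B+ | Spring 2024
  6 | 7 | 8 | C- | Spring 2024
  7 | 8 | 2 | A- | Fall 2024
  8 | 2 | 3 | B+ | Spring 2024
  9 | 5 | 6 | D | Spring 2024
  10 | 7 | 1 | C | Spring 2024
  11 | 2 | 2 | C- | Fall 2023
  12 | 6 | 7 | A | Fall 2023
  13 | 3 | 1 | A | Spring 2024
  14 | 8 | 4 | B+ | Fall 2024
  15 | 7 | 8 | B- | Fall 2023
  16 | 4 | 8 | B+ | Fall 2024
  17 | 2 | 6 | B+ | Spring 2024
SELECT p.name, COUNT(*) AS n FROM enrollments c JOIN students p ON c.student_id = p.id GROUP BY p.id, p.name HAVING COUNT(*) >= 3

Execution result:
name | n
Noah Williams | 4
Ivy Wilson | 3
Henry Johnson | 3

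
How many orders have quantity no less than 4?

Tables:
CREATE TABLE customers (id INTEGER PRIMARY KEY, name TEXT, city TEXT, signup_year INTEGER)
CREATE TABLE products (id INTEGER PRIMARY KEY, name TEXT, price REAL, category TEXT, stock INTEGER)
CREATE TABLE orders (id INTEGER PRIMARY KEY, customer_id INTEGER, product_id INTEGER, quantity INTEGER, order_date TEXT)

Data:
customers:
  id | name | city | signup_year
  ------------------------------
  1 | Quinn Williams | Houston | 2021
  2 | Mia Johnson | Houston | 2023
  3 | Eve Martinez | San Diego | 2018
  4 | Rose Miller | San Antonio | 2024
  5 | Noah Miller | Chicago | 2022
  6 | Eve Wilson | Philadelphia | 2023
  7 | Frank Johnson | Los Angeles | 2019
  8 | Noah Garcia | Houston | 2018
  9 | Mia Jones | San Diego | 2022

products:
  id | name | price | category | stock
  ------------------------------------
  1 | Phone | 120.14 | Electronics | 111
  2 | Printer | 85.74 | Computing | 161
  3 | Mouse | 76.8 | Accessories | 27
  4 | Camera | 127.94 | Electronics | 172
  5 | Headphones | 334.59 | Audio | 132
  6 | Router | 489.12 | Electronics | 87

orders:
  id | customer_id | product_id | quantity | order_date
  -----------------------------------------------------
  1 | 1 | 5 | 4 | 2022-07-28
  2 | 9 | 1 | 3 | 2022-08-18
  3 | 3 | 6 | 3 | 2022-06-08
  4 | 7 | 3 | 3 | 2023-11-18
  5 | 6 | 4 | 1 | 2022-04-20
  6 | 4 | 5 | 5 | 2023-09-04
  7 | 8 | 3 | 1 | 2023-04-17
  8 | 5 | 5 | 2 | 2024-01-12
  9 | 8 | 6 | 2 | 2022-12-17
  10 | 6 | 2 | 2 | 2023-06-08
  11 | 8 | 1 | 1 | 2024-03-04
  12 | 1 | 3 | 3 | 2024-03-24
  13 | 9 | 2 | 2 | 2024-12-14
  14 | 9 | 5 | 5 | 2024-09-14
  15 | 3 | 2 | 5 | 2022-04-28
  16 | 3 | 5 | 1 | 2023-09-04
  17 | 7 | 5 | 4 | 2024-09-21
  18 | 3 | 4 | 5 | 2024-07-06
SELECT COUNT(*) FROM orders WHERE quantity >= 4

Execution result:
6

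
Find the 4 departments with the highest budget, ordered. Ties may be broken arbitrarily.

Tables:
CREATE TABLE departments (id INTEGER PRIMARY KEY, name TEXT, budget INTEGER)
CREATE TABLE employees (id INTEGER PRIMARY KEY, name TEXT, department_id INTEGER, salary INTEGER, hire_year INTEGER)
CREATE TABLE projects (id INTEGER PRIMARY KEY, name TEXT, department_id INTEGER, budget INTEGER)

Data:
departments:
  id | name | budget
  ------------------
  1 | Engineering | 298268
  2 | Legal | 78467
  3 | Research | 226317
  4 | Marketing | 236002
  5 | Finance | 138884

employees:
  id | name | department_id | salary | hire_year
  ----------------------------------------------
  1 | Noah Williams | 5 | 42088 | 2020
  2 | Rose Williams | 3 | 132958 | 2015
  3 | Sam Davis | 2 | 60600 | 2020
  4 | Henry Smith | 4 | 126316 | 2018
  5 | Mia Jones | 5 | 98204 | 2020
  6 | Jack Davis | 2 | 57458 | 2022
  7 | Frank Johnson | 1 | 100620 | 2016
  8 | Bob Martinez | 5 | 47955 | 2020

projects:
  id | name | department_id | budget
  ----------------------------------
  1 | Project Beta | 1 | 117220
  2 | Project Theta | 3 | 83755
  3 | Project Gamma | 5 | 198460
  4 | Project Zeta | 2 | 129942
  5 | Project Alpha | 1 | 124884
SELECT name, budget FROM departments ORDER BY budget DESC LIMIT 4

Execution result:
name | budget
Engineering | 298268
Marketing | 236002
Research | 226317
Finance | 138884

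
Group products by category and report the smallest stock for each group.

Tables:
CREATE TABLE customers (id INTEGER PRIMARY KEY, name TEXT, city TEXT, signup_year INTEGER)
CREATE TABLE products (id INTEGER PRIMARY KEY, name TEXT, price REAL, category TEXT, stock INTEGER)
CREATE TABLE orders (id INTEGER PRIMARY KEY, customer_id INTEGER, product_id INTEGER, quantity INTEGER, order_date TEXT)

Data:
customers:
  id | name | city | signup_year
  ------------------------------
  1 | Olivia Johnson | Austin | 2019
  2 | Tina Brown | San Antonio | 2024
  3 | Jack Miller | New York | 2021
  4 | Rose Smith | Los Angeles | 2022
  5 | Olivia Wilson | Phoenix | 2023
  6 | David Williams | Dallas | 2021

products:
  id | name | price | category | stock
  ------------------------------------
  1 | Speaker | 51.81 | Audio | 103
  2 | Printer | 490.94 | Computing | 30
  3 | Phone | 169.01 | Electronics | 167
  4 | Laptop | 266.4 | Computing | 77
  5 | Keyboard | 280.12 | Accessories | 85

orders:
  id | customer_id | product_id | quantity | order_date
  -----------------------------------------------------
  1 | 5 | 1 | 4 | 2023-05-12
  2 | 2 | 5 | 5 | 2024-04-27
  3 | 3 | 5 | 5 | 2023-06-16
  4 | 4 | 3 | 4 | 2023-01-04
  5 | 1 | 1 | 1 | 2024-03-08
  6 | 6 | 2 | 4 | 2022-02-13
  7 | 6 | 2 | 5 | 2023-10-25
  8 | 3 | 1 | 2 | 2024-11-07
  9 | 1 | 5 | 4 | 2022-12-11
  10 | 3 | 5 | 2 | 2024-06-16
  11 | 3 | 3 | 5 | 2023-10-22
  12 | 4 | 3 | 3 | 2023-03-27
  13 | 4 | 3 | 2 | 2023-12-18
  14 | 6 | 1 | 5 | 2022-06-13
SELECT category, MIN(stock) AS min_stock FROM products GROUP BY category

Execution result:
category | min_stock
Accessories | 85
Audio | 103
Computing | 30
Electronics | 167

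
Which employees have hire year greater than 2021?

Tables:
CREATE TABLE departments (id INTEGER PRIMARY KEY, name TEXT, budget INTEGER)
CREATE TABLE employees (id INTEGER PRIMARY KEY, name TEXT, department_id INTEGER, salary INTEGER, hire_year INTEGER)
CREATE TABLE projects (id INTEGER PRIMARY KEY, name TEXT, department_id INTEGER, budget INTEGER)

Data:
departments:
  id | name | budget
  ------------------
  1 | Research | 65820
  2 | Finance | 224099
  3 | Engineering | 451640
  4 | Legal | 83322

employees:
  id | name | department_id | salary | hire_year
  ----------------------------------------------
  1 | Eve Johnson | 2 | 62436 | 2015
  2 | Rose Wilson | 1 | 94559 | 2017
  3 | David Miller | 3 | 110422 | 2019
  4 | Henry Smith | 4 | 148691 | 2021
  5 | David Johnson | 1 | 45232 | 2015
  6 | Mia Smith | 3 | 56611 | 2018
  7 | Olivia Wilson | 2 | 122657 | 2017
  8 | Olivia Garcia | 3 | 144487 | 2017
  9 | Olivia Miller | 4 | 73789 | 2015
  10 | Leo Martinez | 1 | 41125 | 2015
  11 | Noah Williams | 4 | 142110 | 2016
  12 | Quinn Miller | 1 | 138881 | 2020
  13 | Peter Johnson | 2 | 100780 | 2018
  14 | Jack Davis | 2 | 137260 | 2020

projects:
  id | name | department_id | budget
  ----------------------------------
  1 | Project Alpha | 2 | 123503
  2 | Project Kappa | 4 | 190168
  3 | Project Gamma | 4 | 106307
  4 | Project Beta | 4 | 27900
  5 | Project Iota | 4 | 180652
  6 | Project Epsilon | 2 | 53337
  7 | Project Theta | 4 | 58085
SELECT name, hire_year FROM employees WHERE hire_year > 2021

Execution result:
(no rows)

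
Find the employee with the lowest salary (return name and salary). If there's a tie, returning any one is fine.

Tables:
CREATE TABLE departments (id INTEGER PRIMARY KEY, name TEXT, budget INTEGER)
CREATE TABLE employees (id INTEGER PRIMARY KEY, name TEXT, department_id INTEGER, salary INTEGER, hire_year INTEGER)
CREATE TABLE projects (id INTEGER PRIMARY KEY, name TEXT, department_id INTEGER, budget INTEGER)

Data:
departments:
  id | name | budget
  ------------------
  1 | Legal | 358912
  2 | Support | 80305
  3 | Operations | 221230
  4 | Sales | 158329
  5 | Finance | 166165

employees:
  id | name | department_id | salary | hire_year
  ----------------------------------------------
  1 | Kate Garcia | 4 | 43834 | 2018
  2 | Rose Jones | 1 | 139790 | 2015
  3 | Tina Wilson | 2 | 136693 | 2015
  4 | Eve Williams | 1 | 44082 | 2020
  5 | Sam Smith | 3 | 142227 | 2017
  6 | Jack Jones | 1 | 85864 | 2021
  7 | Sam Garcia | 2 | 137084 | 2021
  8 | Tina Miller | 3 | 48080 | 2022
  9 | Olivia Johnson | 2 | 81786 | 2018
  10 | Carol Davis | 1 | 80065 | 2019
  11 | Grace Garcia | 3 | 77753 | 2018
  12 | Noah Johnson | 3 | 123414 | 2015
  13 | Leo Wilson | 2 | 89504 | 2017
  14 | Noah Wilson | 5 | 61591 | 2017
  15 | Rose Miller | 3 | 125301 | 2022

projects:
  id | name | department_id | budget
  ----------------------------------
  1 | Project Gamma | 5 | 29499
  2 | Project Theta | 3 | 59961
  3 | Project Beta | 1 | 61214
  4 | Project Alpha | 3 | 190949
SELECT name, salary FROM employees ORDER BY salary ASC LIMIT 1

Execution result:
name | salary
Kate Garcia | 43834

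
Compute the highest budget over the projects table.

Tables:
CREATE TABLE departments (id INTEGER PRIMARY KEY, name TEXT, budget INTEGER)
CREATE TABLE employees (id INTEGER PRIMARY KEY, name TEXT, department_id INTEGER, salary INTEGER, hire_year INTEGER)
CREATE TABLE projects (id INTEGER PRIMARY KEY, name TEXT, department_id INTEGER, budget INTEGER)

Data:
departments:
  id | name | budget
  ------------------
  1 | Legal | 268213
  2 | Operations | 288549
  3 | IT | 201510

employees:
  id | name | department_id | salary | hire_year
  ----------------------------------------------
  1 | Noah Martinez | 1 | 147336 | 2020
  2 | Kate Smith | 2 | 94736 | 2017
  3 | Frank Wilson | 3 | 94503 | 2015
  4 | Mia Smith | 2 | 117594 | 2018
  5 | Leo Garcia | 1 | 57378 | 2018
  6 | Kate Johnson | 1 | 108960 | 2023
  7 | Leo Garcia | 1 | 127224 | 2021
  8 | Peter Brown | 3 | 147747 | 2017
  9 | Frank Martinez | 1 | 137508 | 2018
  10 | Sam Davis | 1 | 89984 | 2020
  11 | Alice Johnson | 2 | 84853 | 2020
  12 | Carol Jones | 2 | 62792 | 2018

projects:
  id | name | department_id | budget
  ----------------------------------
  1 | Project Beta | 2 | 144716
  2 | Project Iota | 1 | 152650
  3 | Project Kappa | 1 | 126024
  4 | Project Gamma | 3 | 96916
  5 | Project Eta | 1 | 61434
SELECT MAX(budget) FROM projects

Execution result:
152650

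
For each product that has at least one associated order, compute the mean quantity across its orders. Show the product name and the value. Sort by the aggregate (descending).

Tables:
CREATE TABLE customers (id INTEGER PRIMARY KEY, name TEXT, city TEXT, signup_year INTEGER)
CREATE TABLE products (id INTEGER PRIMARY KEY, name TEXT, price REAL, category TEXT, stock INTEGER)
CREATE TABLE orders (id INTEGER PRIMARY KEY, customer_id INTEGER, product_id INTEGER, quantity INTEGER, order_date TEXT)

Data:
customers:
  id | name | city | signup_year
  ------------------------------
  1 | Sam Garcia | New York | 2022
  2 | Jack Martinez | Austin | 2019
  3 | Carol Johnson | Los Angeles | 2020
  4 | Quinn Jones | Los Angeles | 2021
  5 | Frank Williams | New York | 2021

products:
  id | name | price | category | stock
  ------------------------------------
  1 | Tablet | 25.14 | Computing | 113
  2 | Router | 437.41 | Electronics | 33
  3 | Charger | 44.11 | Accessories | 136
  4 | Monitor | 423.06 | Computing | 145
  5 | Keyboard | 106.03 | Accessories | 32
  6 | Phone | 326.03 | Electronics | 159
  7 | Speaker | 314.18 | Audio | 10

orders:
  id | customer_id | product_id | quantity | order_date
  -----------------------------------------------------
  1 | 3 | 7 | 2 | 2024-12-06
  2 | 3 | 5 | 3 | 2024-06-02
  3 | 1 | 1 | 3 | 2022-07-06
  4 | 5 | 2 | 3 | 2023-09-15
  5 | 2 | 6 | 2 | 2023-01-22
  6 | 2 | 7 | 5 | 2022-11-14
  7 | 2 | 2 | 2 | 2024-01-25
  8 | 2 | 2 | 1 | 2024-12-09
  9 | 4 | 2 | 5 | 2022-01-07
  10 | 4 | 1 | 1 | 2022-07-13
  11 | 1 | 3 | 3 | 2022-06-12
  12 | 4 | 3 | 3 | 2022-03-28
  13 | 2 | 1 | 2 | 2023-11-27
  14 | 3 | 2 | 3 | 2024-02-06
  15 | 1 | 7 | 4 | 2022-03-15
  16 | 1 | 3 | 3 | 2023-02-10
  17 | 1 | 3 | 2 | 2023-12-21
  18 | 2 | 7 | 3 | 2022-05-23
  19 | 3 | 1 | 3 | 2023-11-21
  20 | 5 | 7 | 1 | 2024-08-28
SELECT p.name, AVG(c.quantity) AS avg_quantity FROM orders c JOIN products p ON c.product_id = p.id GROUP BY p.id, p.name ORDER BY avg_quantity DESC

Execution result:
name | avg_quantity
Keyboard | 3.00
Speaker | 3.00
Router | 2.80
Charger | 2.75
Tablet | 2.25
Phone | 2.00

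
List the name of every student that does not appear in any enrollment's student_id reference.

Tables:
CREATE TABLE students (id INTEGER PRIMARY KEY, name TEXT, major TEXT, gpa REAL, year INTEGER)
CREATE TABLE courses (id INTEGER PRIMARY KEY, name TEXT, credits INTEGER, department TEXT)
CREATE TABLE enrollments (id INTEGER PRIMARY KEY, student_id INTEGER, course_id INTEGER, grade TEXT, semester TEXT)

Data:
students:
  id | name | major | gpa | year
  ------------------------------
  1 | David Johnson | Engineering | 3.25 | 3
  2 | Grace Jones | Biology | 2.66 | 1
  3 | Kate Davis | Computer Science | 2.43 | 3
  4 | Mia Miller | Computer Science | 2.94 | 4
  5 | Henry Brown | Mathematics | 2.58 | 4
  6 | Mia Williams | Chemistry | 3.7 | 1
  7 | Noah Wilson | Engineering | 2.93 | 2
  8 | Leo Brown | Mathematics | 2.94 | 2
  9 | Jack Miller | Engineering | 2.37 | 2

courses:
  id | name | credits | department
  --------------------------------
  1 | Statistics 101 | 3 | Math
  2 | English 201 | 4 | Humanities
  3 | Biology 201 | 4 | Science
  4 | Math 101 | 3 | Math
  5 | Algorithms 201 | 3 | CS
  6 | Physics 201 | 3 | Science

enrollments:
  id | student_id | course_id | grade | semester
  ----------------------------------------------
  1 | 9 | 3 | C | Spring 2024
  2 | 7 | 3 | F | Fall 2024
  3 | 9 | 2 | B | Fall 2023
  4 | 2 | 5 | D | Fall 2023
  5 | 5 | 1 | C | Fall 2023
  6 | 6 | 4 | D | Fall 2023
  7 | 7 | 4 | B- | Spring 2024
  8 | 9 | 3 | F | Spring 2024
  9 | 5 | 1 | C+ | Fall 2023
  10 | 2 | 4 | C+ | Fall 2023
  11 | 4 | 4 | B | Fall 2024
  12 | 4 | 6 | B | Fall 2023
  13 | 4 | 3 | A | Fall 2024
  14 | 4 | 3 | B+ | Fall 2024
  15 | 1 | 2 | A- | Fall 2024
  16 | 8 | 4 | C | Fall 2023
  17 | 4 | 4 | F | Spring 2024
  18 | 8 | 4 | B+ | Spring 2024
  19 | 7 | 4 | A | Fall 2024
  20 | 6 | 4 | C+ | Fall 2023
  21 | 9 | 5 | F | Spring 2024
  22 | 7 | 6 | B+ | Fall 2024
SELECT p.name FROM students p LEFT JOIN enrollments c ON c.student_id = p.id WHERE c.id IS NULL

Execution result:
Kate Davis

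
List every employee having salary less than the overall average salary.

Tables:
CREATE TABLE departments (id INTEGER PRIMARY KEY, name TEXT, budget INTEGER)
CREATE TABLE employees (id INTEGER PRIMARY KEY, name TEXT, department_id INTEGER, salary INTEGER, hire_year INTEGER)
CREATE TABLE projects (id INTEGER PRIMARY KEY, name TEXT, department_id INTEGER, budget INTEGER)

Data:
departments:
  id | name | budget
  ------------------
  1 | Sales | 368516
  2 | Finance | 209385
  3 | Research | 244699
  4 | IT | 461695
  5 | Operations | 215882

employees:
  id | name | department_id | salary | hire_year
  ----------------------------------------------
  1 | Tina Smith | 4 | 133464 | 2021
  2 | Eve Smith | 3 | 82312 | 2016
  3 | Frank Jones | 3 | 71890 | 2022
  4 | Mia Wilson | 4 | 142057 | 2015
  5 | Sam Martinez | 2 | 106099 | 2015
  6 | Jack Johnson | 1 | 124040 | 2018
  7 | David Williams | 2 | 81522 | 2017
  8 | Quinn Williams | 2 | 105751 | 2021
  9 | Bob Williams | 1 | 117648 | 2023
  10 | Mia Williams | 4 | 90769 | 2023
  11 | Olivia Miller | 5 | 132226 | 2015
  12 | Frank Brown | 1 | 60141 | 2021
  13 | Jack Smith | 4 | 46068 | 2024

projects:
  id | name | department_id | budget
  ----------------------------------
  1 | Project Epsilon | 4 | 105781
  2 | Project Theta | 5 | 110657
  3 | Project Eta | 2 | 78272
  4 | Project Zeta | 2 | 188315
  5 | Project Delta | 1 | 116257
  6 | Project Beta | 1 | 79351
SELECT name, salary FROM employees WHERE salary < (SELECT AVG(salary) FROM employees)

Execution result:
name | salary
Eve Smith | 82312
Frank Jones | 71890
David Williams | 81522
Mia Williams | 90769
Frank Brown | 60141
Jack Smith | 46068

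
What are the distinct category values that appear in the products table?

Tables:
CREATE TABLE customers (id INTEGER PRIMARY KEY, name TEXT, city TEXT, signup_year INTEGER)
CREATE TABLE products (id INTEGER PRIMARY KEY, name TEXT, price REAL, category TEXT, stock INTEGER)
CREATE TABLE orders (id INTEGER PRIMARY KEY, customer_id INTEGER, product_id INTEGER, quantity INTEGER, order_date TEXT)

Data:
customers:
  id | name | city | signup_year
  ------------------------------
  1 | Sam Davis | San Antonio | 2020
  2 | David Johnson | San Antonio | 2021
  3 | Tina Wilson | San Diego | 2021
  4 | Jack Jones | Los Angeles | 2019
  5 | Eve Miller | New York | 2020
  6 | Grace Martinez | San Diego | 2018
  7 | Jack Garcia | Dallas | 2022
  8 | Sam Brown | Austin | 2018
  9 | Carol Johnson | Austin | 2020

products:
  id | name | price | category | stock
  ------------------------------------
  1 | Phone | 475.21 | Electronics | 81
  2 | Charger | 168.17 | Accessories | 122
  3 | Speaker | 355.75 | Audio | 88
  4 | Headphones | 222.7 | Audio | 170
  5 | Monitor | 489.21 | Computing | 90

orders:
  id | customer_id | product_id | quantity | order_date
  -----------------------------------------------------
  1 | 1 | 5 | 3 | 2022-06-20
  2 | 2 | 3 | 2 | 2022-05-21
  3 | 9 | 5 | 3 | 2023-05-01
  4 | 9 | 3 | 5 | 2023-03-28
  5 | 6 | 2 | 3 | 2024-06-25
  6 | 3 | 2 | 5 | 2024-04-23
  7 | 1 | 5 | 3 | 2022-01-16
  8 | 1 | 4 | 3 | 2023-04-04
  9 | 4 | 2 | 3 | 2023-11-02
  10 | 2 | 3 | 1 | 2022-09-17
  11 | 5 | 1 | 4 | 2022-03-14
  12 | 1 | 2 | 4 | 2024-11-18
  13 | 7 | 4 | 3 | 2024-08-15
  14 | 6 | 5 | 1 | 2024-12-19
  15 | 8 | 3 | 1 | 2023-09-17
SELECT DISTINCT category FROM products

Execution result:
category
Electronics
Accessories
Audio
Computing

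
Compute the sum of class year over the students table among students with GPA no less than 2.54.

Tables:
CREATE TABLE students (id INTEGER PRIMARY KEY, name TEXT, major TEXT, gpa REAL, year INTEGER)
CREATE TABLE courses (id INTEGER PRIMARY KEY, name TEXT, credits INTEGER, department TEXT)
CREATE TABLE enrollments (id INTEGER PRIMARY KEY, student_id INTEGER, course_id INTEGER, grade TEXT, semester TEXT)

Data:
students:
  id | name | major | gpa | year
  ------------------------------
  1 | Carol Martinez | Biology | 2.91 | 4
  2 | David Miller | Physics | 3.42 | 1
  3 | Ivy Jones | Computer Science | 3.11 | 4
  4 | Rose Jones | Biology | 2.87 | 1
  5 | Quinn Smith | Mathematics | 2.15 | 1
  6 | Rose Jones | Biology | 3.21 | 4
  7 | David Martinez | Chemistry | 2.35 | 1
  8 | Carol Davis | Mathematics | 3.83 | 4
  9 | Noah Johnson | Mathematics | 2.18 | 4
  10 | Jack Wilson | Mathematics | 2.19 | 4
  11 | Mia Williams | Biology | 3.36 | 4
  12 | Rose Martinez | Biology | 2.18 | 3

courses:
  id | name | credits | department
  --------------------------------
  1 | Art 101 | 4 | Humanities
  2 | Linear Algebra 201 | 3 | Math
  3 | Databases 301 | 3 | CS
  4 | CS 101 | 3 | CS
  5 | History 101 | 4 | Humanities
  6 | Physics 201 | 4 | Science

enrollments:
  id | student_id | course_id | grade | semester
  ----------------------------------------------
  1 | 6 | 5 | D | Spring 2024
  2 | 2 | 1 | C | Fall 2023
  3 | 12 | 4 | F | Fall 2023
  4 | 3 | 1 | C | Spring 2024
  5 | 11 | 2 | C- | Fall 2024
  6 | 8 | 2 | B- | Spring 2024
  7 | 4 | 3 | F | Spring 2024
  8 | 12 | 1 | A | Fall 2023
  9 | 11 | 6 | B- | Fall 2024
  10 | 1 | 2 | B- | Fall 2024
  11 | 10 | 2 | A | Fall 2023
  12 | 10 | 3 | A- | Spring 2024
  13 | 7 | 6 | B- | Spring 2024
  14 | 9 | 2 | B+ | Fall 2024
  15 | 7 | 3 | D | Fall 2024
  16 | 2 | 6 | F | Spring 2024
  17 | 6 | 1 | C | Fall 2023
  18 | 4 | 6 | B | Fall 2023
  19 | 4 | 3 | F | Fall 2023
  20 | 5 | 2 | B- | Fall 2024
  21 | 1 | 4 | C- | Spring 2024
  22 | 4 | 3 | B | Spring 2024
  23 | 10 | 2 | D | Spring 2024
SELECT SUM(year) FROM students WHERE gpa >= 2.54

Execution result:
22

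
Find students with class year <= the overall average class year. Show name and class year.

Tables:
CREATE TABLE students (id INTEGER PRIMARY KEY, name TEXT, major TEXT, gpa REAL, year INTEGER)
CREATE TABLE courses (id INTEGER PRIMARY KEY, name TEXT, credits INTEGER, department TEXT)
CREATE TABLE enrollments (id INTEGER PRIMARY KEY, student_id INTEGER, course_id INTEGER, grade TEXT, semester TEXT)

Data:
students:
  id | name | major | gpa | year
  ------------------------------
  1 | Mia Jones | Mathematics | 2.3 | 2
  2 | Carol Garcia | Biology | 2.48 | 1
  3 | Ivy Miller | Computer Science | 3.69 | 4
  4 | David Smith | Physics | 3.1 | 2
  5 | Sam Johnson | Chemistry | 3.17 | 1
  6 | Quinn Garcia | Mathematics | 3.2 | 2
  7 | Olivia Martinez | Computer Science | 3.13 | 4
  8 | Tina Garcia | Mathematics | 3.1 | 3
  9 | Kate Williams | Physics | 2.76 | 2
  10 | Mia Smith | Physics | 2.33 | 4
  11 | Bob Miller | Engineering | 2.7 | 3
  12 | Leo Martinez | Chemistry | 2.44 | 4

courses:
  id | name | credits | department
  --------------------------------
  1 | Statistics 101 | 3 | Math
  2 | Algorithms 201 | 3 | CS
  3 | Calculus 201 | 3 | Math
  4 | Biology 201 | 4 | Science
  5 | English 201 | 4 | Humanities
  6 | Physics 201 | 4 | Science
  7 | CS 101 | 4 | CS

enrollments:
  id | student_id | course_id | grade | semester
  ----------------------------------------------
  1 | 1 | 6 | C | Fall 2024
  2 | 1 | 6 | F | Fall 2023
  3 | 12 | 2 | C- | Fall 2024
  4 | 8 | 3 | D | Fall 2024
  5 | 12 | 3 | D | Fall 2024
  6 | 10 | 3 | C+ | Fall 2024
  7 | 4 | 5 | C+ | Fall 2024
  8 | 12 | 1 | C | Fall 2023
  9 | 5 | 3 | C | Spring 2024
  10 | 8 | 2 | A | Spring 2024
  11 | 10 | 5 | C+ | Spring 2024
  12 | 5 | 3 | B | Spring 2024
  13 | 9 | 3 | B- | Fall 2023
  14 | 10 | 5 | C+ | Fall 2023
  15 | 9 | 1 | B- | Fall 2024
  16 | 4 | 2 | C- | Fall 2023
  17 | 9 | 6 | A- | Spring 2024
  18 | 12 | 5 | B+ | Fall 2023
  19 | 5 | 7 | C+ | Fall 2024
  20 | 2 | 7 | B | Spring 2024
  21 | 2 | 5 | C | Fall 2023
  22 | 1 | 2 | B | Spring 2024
SELECT name, year FROM students WHERE year <= (SELECT AVG(year) FROM students)

Execution result:
name | year
Mia Jones | 2
Carol Garcia | 1
David Smith | 2
Sam Johnson | 1
Quinn Garcia | 2
Kate Williams | 2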